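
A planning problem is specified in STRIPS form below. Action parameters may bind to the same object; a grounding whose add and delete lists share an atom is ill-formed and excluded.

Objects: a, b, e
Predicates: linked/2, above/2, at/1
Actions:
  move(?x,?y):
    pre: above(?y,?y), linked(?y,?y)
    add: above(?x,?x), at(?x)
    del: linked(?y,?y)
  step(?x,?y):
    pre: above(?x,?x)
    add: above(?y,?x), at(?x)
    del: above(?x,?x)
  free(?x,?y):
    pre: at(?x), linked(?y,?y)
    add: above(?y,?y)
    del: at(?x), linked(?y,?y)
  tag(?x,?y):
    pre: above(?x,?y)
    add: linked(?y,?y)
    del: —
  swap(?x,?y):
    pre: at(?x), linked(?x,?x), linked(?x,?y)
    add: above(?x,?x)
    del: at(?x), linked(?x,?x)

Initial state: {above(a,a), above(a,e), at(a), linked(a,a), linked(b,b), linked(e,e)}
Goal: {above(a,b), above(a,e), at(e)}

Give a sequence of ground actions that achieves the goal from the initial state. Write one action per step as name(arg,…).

move(b,a); move(e,b); step(b,a)

1. move(b,a)  →  {above(a,a), above(a,e), above(b,b), at(a), at(b), linked(b,b), linked(e,e)}
2. move(e,b)  →  {above(a,a), above(a,e), above(b,b), above(e,e), at(a), at(b), at(e), linked(e,e)}
3. step(b,a)  →  {above(a,a), above(a,b), above(a,e), above(e,e), at(a), at(b), at(e), linked(e,e)}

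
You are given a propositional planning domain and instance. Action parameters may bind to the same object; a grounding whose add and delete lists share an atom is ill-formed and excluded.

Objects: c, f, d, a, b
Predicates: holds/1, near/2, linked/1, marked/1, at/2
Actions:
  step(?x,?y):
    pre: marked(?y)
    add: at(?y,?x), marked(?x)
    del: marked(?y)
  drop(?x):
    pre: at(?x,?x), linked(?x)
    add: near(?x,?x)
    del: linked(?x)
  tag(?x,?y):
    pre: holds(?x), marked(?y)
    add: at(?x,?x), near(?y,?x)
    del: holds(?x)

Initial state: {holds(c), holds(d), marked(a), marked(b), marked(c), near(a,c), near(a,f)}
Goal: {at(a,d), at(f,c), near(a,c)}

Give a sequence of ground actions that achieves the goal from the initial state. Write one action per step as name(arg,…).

1. step(f,c)  →  {at(c,f), holds(c), holds(d), marked(a), marked(b), marked(f), near(a,c), near(a,f)}
2. step(c,f)  →  {at(c,f), at(f,c), holds(c), holds(d), marked(a), marked(b), marked(c), near(a,c), near(a,f)}
3. step(d,a)  →  {at(a,d), at(c,f), at(f,c), holds(c), holds(d), marked(b), marked(c), marked(d), near(a,c), near(a,f)}

step(f,c); step(c,f); step(d,a)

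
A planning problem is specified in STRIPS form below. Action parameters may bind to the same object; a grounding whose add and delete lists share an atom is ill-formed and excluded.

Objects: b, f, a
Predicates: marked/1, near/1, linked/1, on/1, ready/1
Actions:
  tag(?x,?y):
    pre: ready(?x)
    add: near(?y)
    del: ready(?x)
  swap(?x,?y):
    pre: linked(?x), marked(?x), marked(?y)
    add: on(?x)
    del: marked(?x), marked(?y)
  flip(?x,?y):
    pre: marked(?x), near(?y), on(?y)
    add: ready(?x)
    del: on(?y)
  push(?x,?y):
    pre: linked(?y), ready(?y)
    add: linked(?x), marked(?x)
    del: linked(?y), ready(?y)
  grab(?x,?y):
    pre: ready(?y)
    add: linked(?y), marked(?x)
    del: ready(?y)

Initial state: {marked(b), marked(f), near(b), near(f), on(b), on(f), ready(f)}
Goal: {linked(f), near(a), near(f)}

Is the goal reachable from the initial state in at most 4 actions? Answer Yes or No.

1. tag(f,a)  →  {marked(b), marked(f), near(a), near(b), near(f), on(b), on(f)}
2. flip(f,b)  →  {marked(b), marked(f), near(a), near(b), near(f), on(f), ready(f)}
3. grab(b,f)  →  {linked(f), marked(b), marked(f), near(a), near(b), near(f), on(f)}
optimal plan length = 3; 3 ≤ 4

Yes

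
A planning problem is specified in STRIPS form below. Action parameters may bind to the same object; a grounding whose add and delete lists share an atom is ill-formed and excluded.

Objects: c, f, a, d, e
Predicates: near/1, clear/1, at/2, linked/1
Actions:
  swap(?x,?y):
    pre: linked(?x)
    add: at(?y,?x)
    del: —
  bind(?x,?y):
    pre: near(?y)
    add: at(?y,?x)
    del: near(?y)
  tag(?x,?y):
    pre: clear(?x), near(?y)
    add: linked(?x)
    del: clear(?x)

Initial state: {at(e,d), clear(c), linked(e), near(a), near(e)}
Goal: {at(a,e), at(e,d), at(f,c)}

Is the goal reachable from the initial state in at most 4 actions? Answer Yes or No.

Yes

1. swap(e,a)  →  {at(a,e), at(e,d), clear(c), linked(e), near(a), near(e)}
2. tag(c,a)  →  {at(a,e), at(e,d), linked(c), linked(e), near(a), near(e)}
3. swap(c,f)  →  {at(a,e), at(e,d), at(f,c), linked(c), linked(e), near(a), near(e)}
optimal plan length = 3; 3 ≤ 4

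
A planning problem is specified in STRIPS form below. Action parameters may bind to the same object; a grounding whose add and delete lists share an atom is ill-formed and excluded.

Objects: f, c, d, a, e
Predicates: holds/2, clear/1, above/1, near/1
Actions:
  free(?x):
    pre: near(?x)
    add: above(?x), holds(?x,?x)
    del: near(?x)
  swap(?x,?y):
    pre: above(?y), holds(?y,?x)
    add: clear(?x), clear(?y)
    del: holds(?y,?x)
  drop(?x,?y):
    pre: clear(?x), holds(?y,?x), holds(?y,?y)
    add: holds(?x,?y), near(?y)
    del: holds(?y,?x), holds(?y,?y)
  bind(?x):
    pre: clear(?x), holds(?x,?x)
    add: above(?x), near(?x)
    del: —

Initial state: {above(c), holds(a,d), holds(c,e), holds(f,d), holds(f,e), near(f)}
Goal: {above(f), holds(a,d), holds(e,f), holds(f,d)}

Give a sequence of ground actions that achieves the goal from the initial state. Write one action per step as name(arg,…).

free(f); swap(e,c); drop(e,f)

1. free(f)  →  {above(c), above(f), holds(a,d), holds(c,e), holds(f,d), holds(f,e), holds(f,f)}
2. swap(e,c)  →  {above(c), above(f), clear(c), clear(e), holds(a,d), holds(f,d), holds(f,e), holds(f,f)}
3. drop(e,f)  →  {above(c), above(f), clear(c), clear(e), holds(a,d), holds(e,f), holds(f,d), near(f)}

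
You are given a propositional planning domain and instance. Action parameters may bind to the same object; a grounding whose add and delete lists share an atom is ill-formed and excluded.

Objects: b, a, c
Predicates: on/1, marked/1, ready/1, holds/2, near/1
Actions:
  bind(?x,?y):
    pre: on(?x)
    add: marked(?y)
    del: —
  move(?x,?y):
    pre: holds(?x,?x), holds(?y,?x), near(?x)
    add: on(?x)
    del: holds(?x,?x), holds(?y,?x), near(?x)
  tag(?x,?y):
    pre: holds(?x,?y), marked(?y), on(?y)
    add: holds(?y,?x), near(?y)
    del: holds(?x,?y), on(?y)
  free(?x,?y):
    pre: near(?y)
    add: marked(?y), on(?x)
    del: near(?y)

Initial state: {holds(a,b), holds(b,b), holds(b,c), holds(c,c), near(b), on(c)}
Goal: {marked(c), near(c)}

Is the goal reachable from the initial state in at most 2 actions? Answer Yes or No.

1. bind(c,c)  →  {holds(a,b), holds(b,b), holds(b,c), holds(c,c), marked(c), near(b), on(c)}
2. tag(b,c)  →  {holds(a,b), holds(b,b), holds(c,b), holds(c,c), marked(c), near(b), near(c)}
optimal plan length = 2; 2 ≤ 2

Yes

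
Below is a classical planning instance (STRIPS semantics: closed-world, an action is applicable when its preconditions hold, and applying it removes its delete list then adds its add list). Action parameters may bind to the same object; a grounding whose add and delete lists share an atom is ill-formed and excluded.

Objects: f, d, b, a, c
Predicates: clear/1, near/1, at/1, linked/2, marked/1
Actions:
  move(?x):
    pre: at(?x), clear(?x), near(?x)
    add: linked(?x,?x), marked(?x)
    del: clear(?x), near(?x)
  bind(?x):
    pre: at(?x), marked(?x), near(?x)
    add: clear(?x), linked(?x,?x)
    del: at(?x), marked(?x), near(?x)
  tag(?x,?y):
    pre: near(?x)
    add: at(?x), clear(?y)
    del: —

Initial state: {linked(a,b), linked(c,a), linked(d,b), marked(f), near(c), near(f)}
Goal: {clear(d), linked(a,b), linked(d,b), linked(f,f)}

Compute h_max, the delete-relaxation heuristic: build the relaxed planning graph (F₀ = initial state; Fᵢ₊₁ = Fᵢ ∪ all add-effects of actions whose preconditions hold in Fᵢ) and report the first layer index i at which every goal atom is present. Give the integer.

2

F0 = init (6 atoms)
F1 = F0 ∪ {at(c), at(f), clear(a), clear(b), clear(c), clear(d), clear(f)}  (13 atoms)
F2 = F1 ∪ {linked(c,c), linked(f,f), marked(c)}  (16 atoms)
goal ⊆ F2  ⇒  h_max = 2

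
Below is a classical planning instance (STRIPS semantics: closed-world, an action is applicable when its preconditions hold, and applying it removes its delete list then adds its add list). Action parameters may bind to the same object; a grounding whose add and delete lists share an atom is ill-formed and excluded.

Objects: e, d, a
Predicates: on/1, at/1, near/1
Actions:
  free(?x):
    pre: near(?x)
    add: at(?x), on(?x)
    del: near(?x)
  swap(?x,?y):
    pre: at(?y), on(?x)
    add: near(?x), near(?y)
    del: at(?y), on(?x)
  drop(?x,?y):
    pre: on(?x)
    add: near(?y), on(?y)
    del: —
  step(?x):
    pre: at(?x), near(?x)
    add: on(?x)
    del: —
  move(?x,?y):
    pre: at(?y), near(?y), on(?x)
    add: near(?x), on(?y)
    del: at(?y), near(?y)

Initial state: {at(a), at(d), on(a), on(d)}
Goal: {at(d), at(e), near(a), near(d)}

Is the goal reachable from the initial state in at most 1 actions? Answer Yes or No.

1. swap(d,a)  →  {at(d), near(a), near(d), on(a)}
2. drop(a,e)  →  {at(d), near(a), near(d), near(e), on(a), on(e)}
3. free(e)  →  {at(d), at(e), near(a), near(d), on(a), on(e)}
optimal plan length = 3; 3 > 1

No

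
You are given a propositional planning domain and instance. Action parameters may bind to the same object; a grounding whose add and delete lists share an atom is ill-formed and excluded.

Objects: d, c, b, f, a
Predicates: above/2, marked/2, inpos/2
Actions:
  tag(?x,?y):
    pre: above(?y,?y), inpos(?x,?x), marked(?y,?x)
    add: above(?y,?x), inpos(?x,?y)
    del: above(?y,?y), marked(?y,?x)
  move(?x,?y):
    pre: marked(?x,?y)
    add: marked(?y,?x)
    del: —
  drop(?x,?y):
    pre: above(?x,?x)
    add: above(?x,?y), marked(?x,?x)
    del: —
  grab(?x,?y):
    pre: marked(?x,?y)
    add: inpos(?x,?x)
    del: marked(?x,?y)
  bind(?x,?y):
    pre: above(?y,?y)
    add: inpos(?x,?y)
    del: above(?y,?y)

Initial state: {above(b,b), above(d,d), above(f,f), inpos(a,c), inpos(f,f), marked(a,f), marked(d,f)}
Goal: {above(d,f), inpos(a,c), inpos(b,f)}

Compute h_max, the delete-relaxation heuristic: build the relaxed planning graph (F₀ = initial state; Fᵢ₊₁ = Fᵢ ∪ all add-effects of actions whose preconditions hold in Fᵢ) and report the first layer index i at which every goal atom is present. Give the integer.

F0 = init (7 atoms)
F1 = F0 ∪ {above(b,a), above(b,c), above(b,d), above(b,f), above(d,a), above(d,b), above(d,c), above(d,f), above(f,a), above(f,b), above(f,c), above(f,d), inpos(a,a), inpos(a,b), inpos(a,d), inpos(a,f), inpos(b,b), inpos(b,d), inpos(b,f), inpos(c,b), inpos(c,d), inpos(c,f), inpos(d,b), inpos(d,d), inpos(d,f), inpos(f,b), inpos(f,d), marked(b,b), marked(d,d), marked(f,a), marked(f,d), marked(f,f)}  (39 atoms)
goal ⊆ F1  ⇒  h_max = 1

1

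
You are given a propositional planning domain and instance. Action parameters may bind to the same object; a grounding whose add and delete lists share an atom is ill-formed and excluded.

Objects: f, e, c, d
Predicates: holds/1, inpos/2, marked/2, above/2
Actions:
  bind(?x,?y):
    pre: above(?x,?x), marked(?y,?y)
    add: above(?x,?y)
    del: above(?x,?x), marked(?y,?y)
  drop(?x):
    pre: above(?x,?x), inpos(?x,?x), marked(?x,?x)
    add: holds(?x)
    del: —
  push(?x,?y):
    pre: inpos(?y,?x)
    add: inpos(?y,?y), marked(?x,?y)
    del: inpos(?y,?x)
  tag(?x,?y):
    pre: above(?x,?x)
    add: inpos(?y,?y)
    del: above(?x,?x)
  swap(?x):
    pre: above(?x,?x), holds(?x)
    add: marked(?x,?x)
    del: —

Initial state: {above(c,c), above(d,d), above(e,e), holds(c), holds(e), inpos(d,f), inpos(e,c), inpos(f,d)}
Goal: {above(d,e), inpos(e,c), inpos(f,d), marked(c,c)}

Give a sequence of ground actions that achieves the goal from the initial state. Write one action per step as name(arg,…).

1. swap(e)  →  {above(c,c), above(d,d), above(e,e), holds(c), holds(e), inpos(d,f), inpos(e,c), inpos(f,d), marked(e,e)}
2. bind(d,e)  →  {above(c,c), above(d,e), above(e,e), holds(c), holds(e), inpos(d,f), inpos(e,c), inpos(f,d)}
3. swap(c)  →  {above(c,c), above(d,e), above(e,e), holds(c), holds(e), inpos(d,f), inpos(e,c), inpos(f,d), marked(c,c)}

swap(e); bind(d,e); swap(c)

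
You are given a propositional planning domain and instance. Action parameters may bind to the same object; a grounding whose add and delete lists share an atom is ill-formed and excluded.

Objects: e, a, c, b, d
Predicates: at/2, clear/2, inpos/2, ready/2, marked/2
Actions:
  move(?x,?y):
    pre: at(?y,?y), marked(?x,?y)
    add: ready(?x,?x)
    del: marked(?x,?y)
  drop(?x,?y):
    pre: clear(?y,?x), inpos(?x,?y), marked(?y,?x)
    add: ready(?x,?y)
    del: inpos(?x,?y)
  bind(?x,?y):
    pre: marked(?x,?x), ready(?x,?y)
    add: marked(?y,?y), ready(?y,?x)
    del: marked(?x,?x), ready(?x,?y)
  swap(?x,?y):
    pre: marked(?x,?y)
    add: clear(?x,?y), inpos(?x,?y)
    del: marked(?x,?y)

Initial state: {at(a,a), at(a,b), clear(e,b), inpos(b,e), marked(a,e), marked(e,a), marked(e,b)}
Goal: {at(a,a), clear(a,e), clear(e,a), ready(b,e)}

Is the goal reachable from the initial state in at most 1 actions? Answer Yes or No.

No

1. drop(b,e)  →  {at(a,a), at(a,b), clear(e,b), marked(a,e), marked(e,a), marked(e,b), ready(b,e)}
2. swap(e,a)  →  {at(a,a), at(a,b), clear(e,a), clear(e,b), inpos(e,a), marked(a,e), marked(e,b), ready(b,e)}
3. swap(a,e)  →  {at(a,a), at(a,b), clear(a,e), clear(e,a), clear(e,b), inpos(a,e), inpos(e,a), marked(e,b), ready(b,e)}
optimal plan length = 3; 3 > 1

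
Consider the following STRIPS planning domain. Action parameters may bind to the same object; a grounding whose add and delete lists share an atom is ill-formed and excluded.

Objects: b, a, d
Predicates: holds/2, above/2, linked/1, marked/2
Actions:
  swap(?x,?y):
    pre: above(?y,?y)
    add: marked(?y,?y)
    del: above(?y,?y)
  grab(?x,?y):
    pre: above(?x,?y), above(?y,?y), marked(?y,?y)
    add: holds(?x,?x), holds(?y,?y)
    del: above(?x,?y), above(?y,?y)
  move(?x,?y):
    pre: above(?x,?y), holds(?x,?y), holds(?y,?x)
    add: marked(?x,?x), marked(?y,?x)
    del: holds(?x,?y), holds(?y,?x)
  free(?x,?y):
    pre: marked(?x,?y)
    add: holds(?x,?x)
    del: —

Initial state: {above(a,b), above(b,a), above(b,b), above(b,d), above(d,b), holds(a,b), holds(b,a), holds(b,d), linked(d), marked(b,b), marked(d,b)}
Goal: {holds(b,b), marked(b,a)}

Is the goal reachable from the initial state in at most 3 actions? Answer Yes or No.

1. grab(b,b)  →  {above(a,b), above(b,a), above(b,d), above(d,b), holds(a,b), holds(b,a), holds(b,b), holds(b,d), linked(d), marked(b,b), marked(d,b)}
2. move(a,b)  →  {above(a,b), above(b,a), above(b,d), above(d,b), holds(b,b), holds(b,d), linked(d), marked(a,a), marked(b,a), marked(b,b), marked(d,b)}
optimal plan length = 2; 2 ≤ 3

Yes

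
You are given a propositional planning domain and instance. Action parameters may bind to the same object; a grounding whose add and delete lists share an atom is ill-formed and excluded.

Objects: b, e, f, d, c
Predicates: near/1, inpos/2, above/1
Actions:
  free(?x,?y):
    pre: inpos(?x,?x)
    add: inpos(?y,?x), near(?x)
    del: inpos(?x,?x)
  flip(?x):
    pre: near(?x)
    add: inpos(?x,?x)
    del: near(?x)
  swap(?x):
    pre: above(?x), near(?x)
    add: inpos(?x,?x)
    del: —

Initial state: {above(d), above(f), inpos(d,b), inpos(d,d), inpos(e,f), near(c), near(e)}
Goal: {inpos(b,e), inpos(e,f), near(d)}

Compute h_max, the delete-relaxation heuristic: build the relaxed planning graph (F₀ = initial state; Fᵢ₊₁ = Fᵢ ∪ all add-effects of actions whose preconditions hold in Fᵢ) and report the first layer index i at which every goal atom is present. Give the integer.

2

F0 = init (7 atoms)
F1 = F0 ∪ {inpos(b,d), inpos(c,c), inpos(c,d), inpos(e,d), inpos(e,e), inpos(f,d), near(d)}  (14 atoms)
F2 = F1 ∪ {inpos(b,c), inpos(b,e), inpos(c,e), inpos(d,c), inpos(d,e), inpos(e,c), inpos(f,c), inpos(f,e)}  (22 atoms)
goal ⊆ F2  ⇒  h_max = 2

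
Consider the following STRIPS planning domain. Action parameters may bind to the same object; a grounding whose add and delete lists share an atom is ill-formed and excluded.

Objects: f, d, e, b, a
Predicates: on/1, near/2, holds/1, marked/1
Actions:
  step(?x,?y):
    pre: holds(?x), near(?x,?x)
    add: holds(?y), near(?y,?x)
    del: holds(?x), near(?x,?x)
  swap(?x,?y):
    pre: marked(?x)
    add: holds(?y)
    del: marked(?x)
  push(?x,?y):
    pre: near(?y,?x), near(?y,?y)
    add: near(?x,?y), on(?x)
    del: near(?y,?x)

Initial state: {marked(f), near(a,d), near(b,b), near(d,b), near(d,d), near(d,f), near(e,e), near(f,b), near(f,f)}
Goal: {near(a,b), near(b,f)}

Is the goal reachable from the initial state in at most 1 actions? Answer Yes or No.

No

1. swap(f,f)  →  {holds(f), near(a,d), near(b,b), near(d,b), near(d,d), near(d,f), near(e,e), near(f,b), near(f,f)}
2. step(f,b)  →  {holds(b), near(a,d), near(b,b), near(b,f), near(d,b), near(d,d), near(d,f), near(e,e), near(f,b)}
3. step(b,a)  →  {holds(a), near(a,b), near(a,d), near(b,f), near(d,b), near(d,d), near(d,f), near(e,e), near(f,b)}
optimal plan length = 3; 3 > 1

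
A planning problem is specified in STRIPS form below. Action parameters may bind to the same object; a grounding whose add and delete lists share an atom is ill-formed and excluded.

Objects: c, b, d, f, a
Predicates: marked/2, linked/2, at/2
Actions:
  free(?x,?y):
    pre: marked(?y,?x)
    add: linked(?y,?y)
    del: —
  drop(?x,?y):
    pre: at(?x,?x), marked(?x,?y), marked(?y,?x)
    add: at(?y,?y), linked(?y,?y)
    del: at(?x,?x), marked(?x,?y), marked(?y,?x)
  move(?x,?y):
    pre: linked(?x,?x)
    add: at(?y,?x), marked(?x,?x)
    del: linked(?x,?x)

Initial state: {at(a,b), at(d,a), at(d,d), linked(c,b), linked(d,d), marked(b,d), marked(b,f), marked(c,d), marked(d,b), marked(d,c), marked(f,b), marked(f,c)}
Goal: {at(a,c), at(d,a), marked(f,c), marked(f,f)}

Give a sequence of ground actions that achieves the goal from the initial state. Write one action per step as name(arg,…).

1. free(c,f)  →  {at(a,b), at(d,a), at(d,d), linked(c,b), linked(d,d), linked(f,f), marked(b,d), marked(b,f), marked(c,d), marked(d,b), marked(d,c), marked(f,b), marked(f,c)}
2. free(d,c)  →  {at(a,b), at(d,a), at(d,d), linked(c,b), linked(c,c), linked(d,d), linked(f,f), marked(b,d), marked(b,f), marked(c,d), marked(d,b), marked(d,c), marked(f,b), marked(f,c)}
3. move(c,a)  →  {at(a,b), at(a,c), at(d,a), at(d,d), linked(c,b), linked(d,d), linked(f,f), marked(b,d), marked(b,f), marked(c,c), marked(c,d), marked(d,b), marked(d,c), marked(f,b), marked(f,c)}
4. move(f,c)  →  {at(a,b), at(a,c), at(c,f), at(d,a), at(d,d), linked(c,b), linked(d,d), marked(b,d), marked(b,f), marked(c,c), marked(c,d), marked(d,b), marked(d,c), marked(f,b), marked(f,c), marked(f,f)}

free(c,f); free(d,c); move(c,a); move(f,c)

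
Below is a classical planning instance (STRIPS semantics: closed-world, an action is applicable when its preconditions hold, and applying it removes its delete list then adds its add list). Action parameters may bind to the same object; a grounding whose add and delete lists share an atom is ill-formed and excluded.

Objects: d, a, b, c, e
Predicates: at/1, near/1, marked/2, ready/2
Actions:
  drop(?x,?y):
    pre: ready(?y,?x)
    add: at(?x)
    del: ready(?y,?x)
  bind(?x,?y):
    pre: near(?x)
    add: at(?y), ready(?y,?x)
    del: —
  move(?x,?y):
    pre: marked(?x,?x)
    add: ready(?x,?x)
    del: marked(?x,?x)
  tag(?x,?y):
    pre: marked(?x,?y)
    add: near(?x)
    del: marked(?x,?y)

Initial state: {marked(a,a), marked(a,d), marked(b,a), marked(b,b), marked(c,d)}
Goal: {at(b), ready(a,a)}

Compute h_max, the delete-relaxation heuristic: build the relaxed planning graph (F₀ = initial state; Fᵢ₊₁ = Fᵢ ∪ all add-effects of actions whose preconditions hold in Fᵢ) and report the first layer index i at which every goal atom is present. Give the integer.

2

F0 = init (5 atoms)
F1 = F0 ∪ {near(a), near(b), near(c), ready(a,a), ready(b,b)}  (10 atoms)
F2 = F1 ∪ {at(a), at(b), at(c), at(d), at(e), ready(a,b), ready(a,c), ready(b,a), ready(b,c), ready(c,a), ready(c,b), ready(c,c), ready(d,a), ready(d,b), ready(d,c), ready(e,a), ready(e,b), ready(e,c)}  (28 atoms)
goal ⊆ F2  ⇒  h_max = 2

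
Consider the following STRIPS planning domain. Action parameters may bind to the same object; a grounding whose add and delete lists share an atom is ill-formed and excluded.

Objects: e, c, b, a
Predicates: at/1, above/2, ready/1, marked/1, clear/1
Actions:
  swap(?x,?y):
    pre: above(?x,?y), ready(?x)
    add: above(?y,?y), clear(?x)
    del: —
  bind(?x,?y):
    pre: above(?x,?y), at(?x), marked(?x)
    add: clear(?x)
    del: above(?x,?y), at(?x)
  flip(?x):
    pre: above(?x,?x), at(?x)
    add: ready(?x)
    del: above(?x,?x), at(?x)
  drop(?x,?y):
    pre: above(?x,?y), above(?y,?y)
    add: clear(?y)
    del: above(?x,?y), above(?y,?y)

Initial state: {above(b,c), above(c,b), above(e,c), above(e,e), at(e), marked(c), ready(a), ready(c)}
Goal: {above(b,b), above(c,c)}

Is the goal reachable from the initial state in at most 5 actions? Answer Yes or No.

1. swap(c,b)  →  {above(b,b), above(b,c), above(c,b), above(e,c), above(e,e), at(e), clear(c), marked(c), ready(a), ready(c)}
2. flip(e)  →  {above(b,b), above(b,c), above(c,b), above(e,c), clear(c), marked(c), ready(a), ready(c), ready(e)}
3. swap(e,c)  →  {above(b,b), above(b,c), above(c,b), above(c,c), above(e,c), clear(c), clear(e), marked(c), ready(a), ready(c), ready(e)}
optimal plan length = 3; 3 ≤ 5

Yes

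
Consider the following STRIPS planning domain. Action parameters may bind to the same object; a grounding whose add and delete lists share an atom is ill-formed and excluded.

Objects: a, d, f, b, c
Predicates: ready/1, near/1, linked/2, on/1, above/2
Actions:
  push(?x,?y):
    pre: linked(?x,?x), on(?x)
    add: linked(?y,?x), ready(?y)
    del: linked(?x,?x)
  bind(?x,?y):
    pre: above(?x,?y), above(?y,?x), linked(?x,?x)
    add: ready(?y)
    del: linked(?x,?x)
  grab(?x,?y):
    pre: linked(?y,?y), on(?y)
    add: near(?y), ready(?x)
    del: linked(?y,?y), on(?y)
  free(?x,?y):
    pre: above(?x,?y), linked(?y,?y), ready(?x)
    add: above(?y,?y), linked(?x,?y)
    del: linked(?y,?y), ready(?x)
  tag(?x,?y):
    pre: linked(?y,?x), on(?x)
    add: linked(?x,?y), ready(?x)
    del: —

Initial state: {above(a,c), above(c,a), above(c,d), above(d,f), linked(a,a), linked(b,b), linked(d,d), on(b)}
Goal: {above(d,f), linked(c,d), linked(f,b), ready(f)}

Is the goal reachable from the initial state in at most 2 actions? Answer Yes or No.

No

1. push(b,f)  →  {above(a,c), above(c,a), above(c,d), above(d,f), linked(a,a), linked(d,d), linked(f,b), on(b), ready(f)}
2. bind(a,c)  →  {above(a,c), above(c,a), above(c,d), above(d,f), linked(d,d), linked(f,b), on(b), ready(c), ready(f)}
3. free(c,d)  →  {above(a,c), above(c,a), above(c,d), above(d,d), above(d,f), linked(c,d), linked(f,b), on(b), ready(f)}
optimal plan length = 3; 3 > 2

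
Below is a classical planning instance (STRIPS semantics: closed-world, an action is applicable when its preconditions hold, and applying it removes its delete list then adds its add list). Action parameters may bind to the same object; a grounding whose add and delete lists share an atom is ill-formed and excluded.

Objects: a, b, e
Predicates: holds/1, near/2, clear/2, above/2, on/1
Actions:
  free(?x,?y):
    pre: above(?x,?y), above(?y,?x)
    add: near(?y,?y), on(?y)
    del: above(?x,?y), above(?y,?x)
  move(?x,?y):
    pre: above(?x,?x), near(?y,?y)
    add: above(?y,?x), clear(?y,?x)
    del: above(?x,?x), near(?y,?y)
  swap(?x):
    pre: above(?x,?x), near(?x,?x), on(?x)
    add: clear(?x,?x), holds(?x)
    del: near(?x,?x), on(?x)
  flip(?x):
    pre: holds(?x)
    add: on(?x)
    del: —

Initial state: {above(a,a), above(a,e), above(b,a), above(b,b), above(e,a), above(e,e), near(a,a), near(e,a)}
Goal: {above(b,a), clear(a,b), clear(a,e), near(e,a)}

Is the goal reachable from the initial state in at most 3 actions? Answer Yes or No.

1. move(b,a)  →  {above(a,a), above(a,b), above(a,e), above(b,a), above(e,a), above(e,e), clear(a,b), near(e,a)}
2. free(a,a)  →  {above(a,b), above(a,e), above(b,a), above(e,a), above(e,e), clear(a,b), near(a,a), near(e,a), on(a)}
3. move(e,a)  →  {above(a,b), above(a,e), above(b,a), above(e,a), clear(a,b), clear(a,e), near(e,a), on(a)}
optimal plan length = 3; 3 ≤ 3

Yes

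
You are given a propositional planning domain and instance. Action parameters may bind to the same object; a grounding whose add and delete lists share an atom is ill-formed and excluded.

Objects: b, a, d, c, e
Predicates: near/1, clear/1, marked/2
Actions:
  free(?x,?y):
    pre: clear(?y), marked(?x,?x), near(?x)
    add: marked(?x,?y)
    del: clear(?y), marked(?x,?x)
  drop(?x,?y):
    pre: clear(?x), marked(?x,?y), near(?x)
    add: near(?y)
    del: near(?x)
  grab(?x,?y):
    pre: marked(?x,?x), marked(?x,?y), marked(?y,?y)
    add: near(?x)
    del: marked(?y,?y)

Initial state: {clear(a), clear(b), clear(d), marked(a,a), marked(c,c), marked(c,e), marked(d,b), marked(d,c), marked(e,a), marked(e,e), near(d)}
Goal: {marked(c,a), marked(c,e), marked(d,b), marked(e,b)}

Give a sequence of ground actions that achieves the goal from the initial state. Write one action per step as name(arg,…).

drop(d,c); free(c,a); grab(e,a); free(e,b)

1. drop(d,c)  →  {clear(a), clear(b), clear(d), marked(a,a), marked(c,c), marked(c,e), marked(d,b), marked(d,c), marked(e,a), marked(e,e), near(c)}
2. free(c,a)  →  {clear(b), clear(d), marked(a,a), marked(c,a), marked(c,e), marked(d,b), marked(d,c), marked(e,a), marked(e,e), near(c)}
3. grab(e,a)  →  {clear(b), clear(d), marked(c,a), marked(c,e), marked(d,b), marked(d,c), marked(e,a), marked(e,e), near(c), near(e)}
4. free(e,b)  →  {clear(d), marked(c,a), marked(c,e), marked(d,b), marked(d,c), marked(e,a), marked(e,b), near(c), near(e)}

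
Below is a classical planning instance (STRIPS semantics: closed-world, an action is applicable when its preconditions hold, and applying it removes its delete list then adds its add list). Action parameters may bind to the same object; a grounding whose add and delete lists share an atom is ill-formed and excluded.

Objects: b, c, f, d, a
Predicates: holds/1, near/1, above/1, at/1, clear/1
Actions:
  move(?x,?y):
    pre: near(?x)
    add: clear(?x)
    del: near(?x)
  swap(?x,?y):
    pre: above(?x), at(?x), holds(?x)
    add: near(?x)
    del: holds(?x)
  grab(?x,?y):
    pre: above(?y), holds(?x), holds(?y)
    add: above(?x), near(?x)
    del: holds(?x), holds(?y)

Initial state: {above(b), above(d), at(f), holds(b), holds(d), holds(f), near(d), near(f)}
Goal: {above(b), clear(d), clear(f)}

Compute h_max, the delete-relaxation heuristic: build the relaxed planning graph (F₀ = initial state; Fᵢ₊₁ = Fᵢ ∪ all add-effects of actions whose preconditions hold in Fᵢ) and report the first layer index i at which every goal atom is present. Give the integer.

F0 = init (8 atoms)
F1 = F0 ∪ {above(f), clear(d), clear(f), near(b)}  (12 atoms)
goal ⊆ F1  ⇒  h_max = 1

1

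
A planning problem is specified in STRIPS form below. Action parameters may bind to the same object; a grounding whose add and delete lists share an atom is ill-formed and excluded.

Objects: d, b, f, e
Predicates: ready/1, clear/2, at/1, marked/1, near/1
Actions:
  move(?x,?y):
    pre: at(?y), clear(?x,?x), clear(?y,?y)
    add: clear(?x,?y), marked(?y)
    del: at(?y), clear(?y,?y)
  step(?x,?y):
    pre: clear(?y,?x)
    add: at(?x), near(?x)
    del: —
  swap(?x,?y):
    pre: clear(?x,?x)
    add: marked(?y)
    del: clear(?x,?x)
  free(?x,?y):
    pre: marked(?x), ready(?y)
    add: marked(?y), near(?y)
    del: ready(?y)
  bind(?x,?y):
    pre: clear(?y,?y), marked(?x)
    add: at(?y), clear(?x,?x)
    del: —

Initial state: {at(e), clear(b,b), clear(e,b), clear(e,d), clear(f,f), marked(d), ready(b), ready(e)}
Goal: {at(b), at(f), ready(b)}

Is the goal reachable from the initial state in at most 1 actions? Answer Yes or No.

No

1. step(b,b)  →  {at(b), at(e), clear(b,b), clear(e,b), clear(e,d), clear(f,f), marked(d), near(b), ready(b), ready(e)}
2. step(f,f)  →  {at(b), at(e), at(f), clear(b,b), clear(e,b), clear(e,d), clear(f,f), marked(d), near(b), near(f), ready(b), ready(e)}
optimal plan length = 2; 2 > 1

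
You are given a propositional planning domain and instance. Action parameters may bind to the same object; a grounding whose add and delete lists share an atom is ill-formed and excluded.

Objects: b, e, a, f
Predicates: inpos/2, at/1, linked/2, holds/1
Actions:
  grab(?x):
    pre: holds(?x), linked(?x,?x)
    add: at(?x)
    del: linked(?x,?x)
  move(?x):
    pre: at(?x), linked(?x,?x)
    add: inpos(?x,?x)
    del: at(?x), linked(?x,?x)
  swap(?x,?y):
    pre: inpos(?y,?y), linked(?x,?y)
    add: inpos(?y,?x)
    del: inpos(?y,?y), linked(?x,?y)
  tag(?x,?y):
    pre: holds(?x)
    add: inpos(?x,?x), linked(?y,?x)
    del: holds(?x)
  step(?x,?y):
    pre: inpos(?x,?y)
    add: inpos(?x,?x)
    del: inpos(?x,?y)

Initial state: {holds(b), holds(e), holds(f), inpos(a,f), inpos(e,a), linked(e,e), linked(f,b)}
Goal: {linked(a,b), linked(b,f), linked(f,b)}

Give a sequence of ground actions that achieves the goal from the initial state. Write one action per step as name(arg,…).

tag(b,a); tag(f,b)

1. tag(b,a)  →  {holds(e), holds(f), inpos(a,f), inpos(b,b), inpos(e,a), linked(a,b), linked(e,e), linked(f,b)}
2. tag(f,b)  →  {holds(e), inpos(a,f), inpos(b,b), inpos(e,a), inpos(f,f), linked(a,b), linked(b,f), linked(e,e), linked(f,b)}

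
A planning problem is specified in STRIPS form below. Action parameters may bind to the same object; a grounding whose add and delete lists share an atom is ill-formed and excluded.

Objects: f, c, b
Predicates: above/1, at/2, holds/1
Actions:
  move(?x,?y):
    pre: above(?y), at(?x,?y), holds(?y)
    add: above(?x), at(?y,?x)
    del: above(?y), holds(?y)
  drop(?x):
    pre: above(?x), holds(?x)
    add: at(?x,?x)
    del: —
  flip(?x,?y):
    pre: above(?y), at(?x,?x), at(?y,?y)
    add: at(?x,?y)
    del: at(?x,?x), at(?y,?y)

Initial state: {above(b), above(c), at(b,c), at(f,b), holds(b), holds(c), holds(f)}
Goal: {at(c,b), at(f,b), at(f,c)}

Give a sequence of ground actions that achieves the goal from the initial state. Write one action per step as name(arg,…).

1. move(f,b)  →  {above(c), above(f), at(b,c), at(b,f), at(f,b), holds(c), holds(f)}
2. drop(f)  →  {above(c), above(f), at(b,c), at(b,f), at(f,b), at(f,f), holds(c), holds(f)}
3. drop(c)  →  {above(c), above(f), at(b,c), at(b,f), at(c,c), at(f,b), at(f,f), holds(c), holds(f)}
4. flip(f,c)  →  {above(c), above(f), at(b,c), at(b,f), at(f,b), at(f,c), holds(c), holds(f)}
5. move(b,c)  →  {above(b), above(f), at(b,c), at(b,f), at(c,b), at(f,b), at(f,c), holds(f)}

move(f,b); drop(f); drop(c); flip(f,c); move(b,c)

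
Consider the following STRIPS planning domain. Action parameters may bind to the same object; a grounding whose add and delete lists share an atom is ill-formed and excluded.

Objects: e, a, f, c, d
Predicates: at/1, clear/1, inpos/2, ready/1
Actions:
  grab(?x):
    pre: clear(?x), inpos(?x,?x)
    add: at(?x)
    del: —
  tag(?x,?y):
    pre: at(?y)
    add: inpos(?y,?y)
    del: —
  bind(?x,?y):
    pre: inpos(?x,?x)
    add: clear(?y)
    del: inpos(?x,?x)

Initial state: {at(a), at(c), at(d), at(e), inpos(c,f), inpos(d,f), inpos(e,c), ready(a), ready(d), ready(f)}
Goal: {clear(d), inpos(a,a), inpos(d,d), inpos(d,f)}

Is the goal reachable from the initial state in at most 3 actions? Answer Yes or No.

No

1. tag(e,e)  →  {at(a), at(c), at(d), at(e), inpos(c,f), inpos(d,f), inpos(e,c), inpos(e,e), ready(a), ready(d), ready(f)}
2. tag(e,a)  →  {at(a), at(c), at(d), at(e), inpos(a,a), inpos(c,f), inpos(d,f), inpos(e,c), inpos(e,e), ready(a), ready(d), ready(f)}
3. tag(e,d)  →  {at(a), at(c), at(d), at(e), inpos(a,a), inpos(c,f), inpos(d,d), inpos(d,f), inpos(e,c), inpos(e,e), ready(a), ready(d), ready(f)}
4. bind(e,d)  →  {at(a), at(c), at(d), at(e), clear(d), inpos(a,a), inpos(c,f), inpos(d,d), inpos(d,f), inpos(e,c), ready(a), ready(d), ready(f)}
optimal plan length = 4; 4 > 3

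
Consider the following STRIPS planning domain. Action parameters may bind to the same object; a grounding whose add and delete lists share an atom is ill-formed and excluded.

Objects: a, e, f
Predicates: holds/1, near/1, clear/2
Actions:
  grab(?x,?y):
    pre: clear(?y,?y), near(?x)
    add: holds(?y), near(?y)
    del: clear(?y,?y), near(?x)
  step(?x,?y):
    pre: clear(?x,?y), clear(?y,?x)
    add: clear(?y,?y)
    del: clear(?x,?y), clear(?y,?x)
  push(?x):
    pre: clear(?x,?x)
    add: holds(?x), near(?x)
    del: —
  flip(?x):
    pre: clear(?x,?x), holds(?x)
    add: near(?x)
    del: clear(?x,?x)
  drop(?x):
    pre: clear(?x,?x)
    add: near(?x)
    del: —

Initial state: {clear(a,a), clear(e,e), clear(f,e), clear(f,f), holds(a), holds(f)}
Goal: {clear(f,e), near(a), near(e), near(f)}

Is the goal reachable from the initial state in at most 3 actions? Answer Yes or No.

1. push(a)  →  {clear(a,a), clear(e,e), clear(f,e), clear(f,f), holds(a), holds(f), near(a)}
2. push(e)  →  {clear(a,a), clear(e,e), clear(f,e), clear(f,f), holds(a), holds(e), holds(f), near(a), near(e)}
3. push(f)  →  {clear(a,a), clear(e,e), clear(f,e), clear(f,f), holds(a), holds(e), holds(f), near(a), near(e), near(f)}
optimal plan length = 3; 3 ≤ 3

Yes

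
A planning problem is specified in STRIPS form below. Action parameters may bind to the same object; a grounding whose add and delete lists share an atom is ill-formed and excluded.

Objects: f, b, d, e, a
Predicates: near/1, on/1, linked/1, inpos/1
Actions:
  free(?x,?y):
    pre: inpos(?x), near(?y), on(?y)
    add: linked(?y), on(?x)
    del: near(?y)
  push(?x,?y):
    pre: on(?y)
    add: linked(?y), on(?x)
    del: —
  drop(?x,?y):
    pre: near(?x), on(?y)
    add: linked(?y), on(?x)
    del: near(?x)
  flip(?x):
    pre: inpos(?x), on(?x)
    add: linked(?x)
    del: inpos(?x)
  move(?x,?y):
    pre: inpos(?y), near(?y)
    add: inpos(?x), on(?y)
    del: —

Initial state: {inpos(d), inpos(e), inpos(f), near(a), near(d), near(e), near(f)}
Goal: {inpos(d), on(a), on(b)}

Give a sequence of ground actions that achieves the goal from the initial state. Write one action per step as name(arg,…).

move(f,f); push(b,f); push(a,f)

1. move(f,f)  →  {inpos(d), inpos(e), inpos(f), near(a), near(d), near(e), near(f), on(f)}
2. push(b,f)  →  {inpos(d), inpos(e), inpos(f), linked(f), near(a), near(d), near(e), near(f), on(b), on(f)}
3. push(a,f)  →  {inpos(d), inpos(e), inpos(f), linked(f), near(a), near(d), near(e), near(f), on(a), on(b), on(f)}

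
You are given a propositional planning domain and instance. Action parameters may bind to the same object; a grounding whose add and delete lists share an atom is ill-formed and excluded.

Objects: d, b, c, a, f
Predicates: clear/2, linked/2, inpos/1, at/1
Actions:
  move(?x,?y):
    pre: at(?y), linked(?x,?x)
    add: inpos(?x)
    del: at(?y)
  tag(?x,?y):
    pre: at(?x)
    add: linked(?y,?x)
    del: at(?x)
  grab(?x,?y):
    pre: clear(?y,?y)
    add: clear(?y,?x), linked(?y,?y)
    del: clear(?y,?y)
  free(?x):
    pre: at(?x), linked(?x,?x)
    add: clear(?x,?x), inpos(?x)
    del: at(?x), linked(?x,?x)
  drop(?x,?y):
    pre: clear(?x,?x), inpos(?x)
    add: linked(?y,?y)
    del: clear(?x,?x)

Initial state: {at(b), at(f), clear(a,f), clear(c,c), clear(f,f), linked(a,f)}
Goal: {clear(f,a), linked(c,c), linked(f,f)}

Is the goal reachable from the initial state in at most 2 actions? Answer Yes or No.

Yes

1. grab(d,c)  →  {at(b), at(f), clear(a,f), clear(c,d), clear(f,f), linked(a,f), linked(c,c)}
2. grab(a,f)  →  {at(b), at(f), clear(a,f), clear(c,d), clear(f,a), linked(a,f), linked(c,c), linked(f,f)}
optimal plan length = 2; 2 ≤ 2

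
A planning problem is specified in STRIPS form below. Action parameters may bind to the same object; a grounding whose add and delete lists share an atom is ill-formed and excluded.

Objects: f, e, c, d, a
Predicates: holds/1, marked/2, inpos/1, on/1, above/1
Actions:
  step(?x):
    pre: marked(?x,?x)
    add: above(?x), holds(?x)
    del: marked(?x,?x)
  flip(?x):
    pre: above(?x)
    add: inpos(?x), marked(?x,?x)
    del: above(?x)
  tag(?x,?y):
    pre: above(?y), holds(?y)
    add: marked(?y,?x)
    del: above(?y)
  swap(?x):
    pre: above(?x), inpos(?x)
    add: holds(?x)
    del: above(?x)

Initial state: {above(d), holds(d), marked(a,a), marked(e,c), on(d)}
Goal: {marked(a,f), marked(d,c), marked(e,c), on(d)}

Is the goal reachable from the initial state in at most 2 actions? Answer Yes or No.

No

1. step(a)  →  {above(a), above(d), holds(a), holds(d), marked(e,c), on(d)}
2. tag(f,a)  →  {above(d), holds(a), holds(d), marked(a,f), marked(e,c), on(d)}
3. tag(c,d)  →  {holds(a), holds(d), marked(a,f), marked(d,c), marked(e,c), on(d)}
optimal plan length = 3; 3 > 2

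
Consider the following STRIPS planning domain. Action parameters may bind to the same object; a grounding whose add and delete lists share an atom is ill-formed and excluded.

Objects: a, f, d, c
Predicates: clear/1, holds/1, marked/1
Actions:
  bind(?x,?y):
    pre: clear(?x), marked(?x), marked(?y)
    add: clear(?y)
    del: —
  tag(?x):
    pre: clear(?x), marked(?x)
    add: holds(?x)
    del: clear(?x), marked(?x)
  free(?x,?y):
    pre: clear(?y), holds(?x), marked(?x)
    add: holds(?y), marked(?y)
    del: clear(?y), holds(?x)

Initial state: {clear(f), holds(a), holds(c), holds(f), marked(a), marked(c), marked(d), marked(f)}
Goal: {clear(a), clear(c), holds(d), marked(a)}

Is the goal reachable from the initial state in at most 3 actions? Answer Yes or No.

1. bind(f,a)  →  {clear(a), clear(f), holds(a), holds(c), holds(f), marked(a), marked(c), marked(d), marked(f)}
2. bind(a,d)  →  {clear(a), clear(d), clear(f), holds(a), holds(c), holds(f), marked(a), marked(c), marked(d), marked(f)}
3. bind(a,c)  →  {clear(a), clear(c), clear(d), clear(f), holds(a), holds(c), holds(f), marked(a), marked(c), marked(d), marked(f)}
4. tag(d)  →  {clear(a), clear(c), clear(f), holds(a), holds(c), holds(d), holds(f), marked(a), marked(c), marked(f)}
optimal plan length = 4; 4 > 3

No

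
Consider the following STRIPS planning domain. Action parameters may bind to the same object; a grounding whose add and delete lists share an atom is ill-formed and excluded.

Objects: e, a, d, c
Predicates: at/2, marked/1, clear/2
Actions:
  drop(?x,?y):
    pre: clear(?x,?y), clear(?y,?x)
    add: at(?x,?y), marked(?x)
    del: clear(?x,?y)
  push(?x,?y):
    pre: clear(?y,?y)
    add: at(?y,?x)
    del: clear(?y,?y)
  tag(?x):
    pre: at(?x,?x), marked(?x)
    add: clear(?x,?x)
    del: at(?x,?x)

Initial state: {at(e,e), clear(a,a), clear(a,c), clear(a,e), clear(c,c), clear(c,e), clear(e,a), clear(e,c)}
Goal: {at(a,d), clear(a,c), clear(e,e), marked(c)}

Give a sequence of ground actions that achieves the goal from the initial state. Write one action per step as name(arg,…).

drop(e,a); drop(c,e); push(d,a); tag(e)

1. drop(e,a)  →  {at(e,a), at(e,e), clear(a,a), clear(a,c), clear(a,e), clear(c,c), clear(c,e), clear(e,c), marked(e)}
2. drop(c,e)  →  {at(c,e), at(e,a), at(e,e), clear(a,a), clear(a,c), clear(a,e), clear(c,c), clear(e,c), marked(c), marked(e)}
3. push(d,a)  →  {at(a,d), at(c,e), at(e,a), at(e,e), clear(a,c), clear(a,e), clear(c,c), clear(e,c), marked(c), marked(e)}
4. tag(e)  →  {at(a,d), at(c,e), at(e,a), clear(a,c), clear(a,e), clear(c,c), clear(e,c), clear(e,e), marked(c), marked(e)}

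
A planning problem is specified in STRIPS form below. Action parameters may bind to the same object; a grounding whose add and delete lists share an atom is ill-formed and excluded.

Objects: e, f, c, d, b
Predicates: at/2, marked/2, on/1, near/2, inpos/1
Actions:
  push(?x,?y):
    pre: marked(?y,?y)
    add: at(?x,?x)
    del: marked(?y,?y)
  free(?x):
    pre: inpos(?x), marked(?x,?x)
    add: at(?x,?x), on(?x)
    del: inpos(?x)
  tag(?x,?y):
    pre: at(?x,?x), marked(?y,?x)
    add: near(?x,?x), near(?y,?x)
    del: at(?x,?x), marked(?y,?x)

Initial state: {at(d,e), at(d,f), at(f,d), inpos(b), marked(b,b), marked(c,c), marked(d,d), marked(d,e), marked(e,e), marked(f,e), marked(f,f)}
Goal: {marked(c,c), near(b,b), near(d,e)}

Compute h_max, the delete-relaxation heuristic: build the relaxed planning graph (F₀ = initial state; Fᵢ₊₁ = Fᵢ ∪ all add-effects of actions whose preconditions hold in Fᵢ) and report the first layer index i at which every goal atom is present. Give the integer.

2

F0 = init (11 atoms)
F1 = F0 ∪ {at(b,b), at(c,c), at(d,d), at(e,e), at(f,f), on(b)}  (17 atoms)
F2 = F1 ∪ {near(b,b), near(c,c), near(d,d), near(d,e), near(e,e), near(f,e), near(f,f)}  (24 atoms)
goal ⊆ F2  ⇒  h_max = 2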